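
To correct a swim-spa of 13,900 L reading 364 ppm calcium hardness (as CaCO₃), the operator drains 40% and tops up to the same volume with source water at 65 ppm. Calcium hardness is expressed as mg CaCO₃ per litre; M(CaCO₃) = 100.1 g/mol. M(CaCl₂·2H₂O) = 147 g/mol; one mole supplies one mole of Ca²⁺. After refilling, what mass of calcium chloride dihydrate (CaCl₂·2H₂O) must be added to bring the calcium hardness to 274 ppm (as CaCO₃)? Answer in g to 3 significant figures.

After draining 40% and refilling: 364 × 0.60 + 65 × 0.40 = 244.4 ppm.
Deficit to target: 274 − 244.4 = 29.6 mg/L.
As CaCO₃: 29.6 mg/L × 13,900 L = 411.4 g; ÷ 100.1 = 4.11 mol Ca²⁺.
Mass: 4.11 × 147 = 604.2 g.

604 g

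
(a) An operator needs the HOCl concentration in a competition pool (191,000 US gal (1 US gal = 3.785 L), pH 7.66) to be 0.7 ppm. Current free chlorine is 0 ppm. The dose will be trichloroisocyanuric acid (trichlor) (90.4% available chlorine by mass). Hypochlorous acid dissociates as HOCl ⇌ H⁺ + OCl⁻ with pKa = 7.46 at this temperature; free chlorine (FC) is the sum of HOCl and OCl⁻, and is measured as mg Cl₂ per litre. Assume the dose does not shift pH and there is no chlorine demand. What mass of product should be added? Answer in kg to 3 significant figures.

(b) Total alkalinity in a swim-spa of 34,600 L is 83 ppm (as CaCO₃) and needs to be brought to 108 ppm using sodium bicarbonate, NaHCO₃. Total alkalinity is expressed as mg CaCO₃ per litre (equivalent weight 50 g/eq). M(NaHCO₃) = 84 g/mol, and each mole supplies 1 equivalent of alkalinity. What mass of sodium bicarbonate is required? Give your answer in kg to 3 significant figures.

(a) Volume: 191,000 US gal × 3.785 L/gal = 722,935 L.
(a) [OCl⁻]/[HOCl] = 10^(pH − pKa) = 10^(7.66 − 7.46) = 1.585; fraction as HOCl = 1/(1 + 1.585) = 0.3869.
(a) Free chlorine required for 0.7 ppm HOCl: 0.7 / 0.3869 = 1.809 ppm.
(a) FC to add: 1.809 − 0 = 1.809 mg/L as Cl₂.
(a) Cl₂ equivalent: 1.809 mg/L × 722,935 L = 1308 g.
(a) Product at 90.4% available Cl: 1308 / 0.904 = 1447 g.

(b) Alkalinity to add: (108 − 83) = 25 mg/L as CaCO₃ × 34,600 L = 865 g as CaCO₃.
(b) Equivalents: 865 g ÷ 50 g/eq = 17.3 eq.
(b) NaHCO₃ supplies 1 eq per mole → 17.3 mol.
(b) Mass: 17.3 mol × 84 g/mol = 1453 g.

(a) 1.45 kg; (b) 1.45 kg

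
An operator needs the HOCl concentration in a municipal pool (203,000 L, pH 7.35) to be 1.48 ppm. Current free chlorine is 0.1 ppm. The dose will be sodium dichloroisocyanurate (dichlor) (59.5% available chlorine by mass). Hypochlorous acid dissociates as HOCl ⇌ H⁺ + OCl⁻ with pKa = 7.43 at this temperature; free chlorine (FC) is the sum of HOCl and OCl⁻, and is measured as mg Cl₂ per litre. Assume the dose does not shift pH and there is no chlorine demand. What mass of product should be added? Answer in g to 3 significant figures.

[OCl⁻]/[HOCl] = 10^(pH − pKa) = 10^(7.35 − 7.43) = 0.8318; fraction as HOCl = 1/(1 + 0.8318) = 0.5459.
Free chlorine required for 1.48 ppm HOCl: 1.48 / 0.5459 = 2.711 ppm.
FC to add: 2.711 − 0.1 = 2.611 mg/L as Cl₂.
Cl₂ equivalent: 2.611 mg/L × 203,000 L = 530 g.
Product at 59.5% available Cl: 530 / 0.595 = 890.8 g.

891 g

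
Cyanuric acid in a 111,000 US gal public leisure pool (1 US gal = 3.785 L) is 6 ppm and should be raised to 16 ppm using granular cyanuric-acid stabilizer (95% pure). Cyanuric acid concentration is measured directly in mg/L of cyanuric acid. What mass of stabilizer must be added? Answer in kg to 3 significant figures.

Volume: 111,000 US gal × 3.785 L/gal = 420,135 L.
CYA to add: (16 − 6) = 10 mg/L × 420,135 L = 4201 g cyanuric acid.
At 95% purity: 4201 / 0.95 = 4422 g product.

4.42 kg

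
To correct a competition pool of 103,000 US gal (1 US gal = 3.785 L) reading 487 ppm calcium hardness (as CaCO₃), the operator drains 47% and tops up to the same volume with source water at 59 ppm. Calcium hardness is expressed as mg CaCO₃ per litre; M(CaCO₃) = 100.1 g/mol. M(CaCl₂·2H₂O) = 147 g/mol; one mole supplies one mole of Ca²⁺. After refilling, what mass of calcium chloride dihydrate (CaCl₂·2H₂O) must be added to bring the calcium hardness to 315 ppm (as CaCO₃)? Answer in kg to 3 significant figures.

Volume: 103,000 US gal × 3.785 L/gal = 389,855 L.
After draining 47% and refilling: 487 × 0.53 + 59 × 0.47 = 285.84 ppm.
Deficit to target: 315 − 285.84 = 29.16 mg/L.
As CaCO₃: 29.16 mg/L × 389,855 L = 11,370 g; ÷ 100.1 = 113.6 mol Ca²⁺.
Mass: 113.6 × 147 = 16,690 g.

16.7 kg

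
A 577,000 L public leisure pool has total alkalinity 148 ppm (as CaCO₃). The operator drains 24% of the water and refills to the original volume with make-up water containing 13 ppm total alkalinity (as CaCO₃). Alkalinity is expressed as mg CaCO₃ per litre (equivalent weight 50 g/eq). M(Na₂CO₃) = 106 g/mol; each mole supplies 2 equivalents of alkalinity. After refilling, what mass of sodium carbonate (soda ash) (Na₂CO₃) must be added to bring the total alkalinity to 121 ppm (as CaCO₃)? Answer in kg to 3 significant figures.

3.30 kg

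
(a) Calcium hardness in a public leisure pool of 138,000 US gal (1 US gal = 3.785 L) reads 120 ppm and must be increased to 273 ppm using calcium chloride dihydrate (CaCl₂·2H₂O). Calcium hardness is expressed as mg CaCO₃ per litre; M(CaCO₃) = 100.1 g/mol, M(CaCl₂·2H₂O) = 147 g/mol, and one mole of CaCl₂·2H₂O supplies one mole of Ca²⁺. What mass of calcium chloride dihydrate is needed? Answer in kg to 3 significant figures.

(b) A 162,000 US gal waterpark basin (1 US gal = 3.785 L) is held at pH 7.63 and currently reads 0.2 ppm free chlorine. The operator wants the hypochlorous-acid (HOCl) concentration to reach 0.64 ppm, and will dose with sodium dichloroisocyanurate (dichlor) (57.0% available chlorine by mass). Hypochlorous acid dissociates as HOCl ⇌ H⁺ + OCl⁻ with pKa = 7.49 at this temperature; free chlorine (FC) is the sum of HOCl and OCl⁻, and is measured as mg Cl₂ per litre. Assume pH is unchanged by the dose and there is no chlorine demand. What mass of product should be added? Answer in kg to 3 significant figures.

(a) Volume: 138,000 US gal × 3.785 L/gal = 522,330 L.
(a) Hardness to add: (273 − 120) = 153 mg/L as CaCO₃ × 522,330 L = 79,920 g as CaCO₃.
(a) Moles of Ca²⁺ (1 mol Ca²⁺ ≡ 1 mol CaCO₃): 79,920 / 100.1 g/mol = 798.4 mol.
(a) Mass of CaCl₂·2H₂O: 798.4 × 147 = 117,400 g.

(b) Volume: 162,000 US gal × 3.785 L/gal = 613,170 L.
(b) [OCl⁻]/[HOCl] = 10^(pH − pKa) = 10^(7.63 − 7.49) = 1.38; fraction as HOCl = 1/(1 + 1.38) = 0.4201.
(b) Free chlorine required for 0.64 ppm HOCl: 0.64 / 0.4201 = 1.523 ppm.
(b) FC to add: 1.523 − 0.2 = 1.323 mg/L as Cl₂.
(b) Cl₂ equivalent: 1.323 mg/L × 613,170 L = 811.5 g.
(b) Product at 57.0% available Cl: 811.5 / 0.57 = 1424 g.

(a) 117 kg; (b) 1.42 kg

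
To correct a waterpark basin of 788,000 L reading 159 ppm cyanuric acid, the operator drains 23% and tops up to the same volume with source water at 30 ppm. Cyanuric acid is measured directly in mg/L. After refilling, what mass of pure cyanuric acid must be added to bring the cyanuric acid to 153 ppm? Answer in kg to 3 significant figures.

18.7 kg

After draining 23% and refilling: 159 × 0.77 + 30 × 0.23 = 129.33 ppm.
Deficit to target: 153 − 129.33 = 23.67 mg/L.
Mass: 23.67 mg/L × 788,000 L = 18,650 g cyanuric acid.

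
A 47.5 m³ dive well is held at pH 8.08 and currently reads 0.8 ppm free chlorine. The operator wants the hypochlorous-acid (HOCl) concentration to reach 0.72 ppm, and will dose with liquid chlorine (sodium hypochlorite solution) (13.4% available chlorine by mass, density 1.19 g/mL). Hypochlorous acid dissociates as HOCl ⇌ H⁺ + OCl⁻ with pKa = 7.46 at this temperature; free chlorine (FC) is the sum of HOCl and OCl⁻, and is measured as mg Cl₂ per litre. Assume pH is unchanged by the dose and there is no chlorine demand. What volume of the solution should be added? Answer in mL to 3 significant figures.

Volume: 47.5 m³ = 47,500 L.
[OCl⁻]/[HOCl] = 10^(pH − pKa) = 10^(8.08 − 7.46) = 4.169; fraction as HOCl = 1/(1 + 4.169) = 0.1935.
Free chlorine required for 0.72 ppm HOCl: 0.72 / 0.1935 = 3.721 ppm.
FC to add: 3.721 − 0.8 = 2.921 mg/L as Cl₂.
Cl₂ equivalent: 2.921 mg/L × 47,500 L = 138.8 g.
Product at 13.4% available Cl: 138.8 / 0.134 = 1036 g.
Volume: 1036 g ÷ 1.19 g/mL = 870.2 mL.

870 mL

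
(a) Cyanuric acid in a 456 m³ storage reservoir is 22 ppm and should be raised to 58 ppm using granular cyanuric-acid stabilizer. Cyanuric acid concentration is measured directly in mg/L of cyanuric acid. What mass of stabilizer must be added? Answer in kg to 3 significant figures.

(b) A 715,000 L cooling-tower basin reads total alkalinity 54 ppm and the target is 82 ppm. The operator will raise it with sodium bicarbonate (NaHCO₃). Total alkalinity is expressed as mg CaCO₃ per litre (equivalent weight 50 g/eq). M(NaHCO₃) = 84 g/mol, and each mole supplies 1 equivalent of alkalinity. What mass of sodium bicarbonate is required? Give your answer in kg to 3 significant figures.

(a) 16.4 kg; (b) 33.6 kg

(a) Volume: 456 m³ = 456,000 L.
(a) CYA to add: (58 − 22) = 36 mg/L × 456,000 L = 16,420 g cyanuric acid.

(b) Alkalinity to add: (82 − 54) = 28 mg/L as CaCO₃ × 715,000 L = 20,020 g as CaCO₃.
(b) Equivalents: 20,020 g ÷ 50 g/eq = 400.4 eq.
(b) NaHCO₃ supplies 1 eq per mole → 400.4 mol.
(b) Mass: 400.4 mol × 84 g/mol = 33,630 g.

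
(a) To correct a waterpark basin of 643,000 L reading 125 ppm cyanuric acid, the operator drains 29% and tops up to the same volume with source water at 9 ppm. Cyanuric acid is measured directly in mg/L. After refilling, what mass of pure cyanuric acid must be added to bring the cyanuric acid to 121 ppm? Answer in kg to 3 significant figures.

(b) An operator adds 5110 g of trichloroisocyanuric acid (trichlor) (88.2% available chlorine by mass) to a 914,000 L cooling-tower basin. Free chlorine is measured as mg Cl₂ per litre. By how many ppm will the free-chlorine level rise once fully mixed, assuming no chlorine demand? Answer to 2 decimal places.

(a) After draining 29% and refilling: 125 × 0.71 + 9 × 0.29 = 91.36 ppm.
(a) Deficit to target: 121 − 91.36 = 29.64 mg/L.
(a) Mass: 29.64 mg/L × 643,000 L = 19,060 g cyanuric acid.

(b) Available chlorine delivered: 5110 g × 0.882 = 4507 g as Cl₂.
(b) Concentration rise: 4507 g / 914,000 L = 4.931 mg/L = 4.93 ppm.

(a) 19.1 kg; (b) 4.93 ppm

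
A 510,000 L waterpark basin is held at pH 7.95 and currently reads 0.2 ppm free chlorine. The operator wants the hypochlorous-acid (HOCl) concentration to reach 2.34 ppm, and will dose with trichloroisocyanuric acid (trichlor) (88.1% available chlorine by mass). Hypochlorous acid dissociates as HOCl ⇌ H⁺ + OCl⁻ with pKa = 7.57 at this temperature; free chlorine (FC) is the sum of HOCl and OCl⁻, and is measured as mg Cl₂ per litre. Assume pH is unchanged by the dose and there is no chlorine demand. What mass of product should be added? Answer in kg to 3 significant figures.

[OCl⁻]/[HOCl] = 10^(pH − pKa) = 10^(7.95 − 7.57) = 2.399; fraction as HOCl = 1/(1 + 2.399) = 0.2942.
Free chlorine required for 2.34 ppm HOCl: 2.34 / 0.2942 = 7.953 ppm.
FC to add: 7.953 − 0.2 = 7.753 mg/L as Cl₂.
Cl₂ equivalent: 7.753 mg/L × 510,000 L = 3954 g.
Product at 88.1% available Cl: 3954 / 0.881 = 4488 g.

4.49 kg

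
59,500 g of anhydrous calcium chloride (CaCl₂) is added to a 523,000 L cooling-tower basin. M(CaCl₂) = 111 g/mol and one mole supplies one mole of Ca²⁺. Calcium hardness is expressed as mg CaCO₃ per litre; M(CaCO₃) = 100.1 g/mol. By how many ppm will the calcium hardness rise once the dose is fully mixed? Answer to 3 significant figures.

Moles of Ca²⁺: 59,500 g ÷ 111 g/mol = 536 mol.
As CaCO₃: 536 mol × 100.1 g/mol = 53,660 g.
Rise: 53,660 g / 523,000 L × 1000 = 102.6 mg/L.

103 ppm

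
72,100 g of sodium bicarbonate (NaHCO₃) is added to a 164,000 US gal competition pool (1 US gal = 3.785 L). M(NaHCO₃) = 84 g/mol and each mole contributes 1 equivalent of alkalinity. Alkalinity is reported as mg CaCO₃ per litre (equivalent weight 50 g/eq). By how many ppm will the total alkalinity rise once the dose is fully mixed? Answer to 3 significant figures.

Volume: 164,000 US gal × 3.785 L/gal = 620,740 L.
Moles of NaHCO₃: 72,100 g ÷ 84 g/mol = 858.3 mol → 858.3 eq of alkalinity.
As CaCO₃: 858.3 eq × 50 g/eq = 42,920 g.
Rise: 42,920 g / 620,740 L × 1000 = 69.14 mg/L.

69.1 ppm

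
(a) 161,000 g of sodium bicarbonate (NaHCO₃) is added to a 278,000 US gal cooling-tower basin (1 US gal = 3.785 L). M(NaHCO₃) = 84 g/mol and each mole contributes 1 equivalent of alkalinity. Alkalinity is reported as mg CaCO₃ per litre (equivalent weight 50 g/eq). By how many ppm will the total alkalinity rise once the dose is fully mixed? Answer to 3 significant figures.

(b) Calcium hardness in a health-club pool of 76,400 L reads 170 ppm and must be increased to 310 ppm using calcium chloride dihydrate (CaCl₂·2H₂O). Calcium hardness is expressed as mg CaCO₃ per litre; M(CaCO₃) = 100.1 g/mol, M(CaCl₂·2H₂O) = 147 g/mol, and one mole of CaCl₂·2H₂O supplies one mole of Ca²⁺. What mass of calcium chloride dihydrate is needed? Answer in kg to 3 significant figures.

(a) Volume: 278,000 US gal × 3.785 L/gal = 1,052,230 L.
(a) Moles of NaHCO₃: 161,000 g ÷ 84 g/mol = 1917 mol → 1917 eq of alkalinity.
(a) As CaCO₃: 1917 eq × 50 g/eq = 95,830 g.
(a) Rise: 95,830 g / 1,052,230 L × 1000 = 91.08 mg/L.

(b) Hardness to add: (310 − 170) = 140 mg/L as CaCO₃ × 76,400 L = 10,700 g as CaCO₃.
(b) Moles of Ca²⁺ (1 mol Ca²⁺ ≡ 1 mol CaCO₃): 10,700 / 100.1 g/mol = 106.9 mol.
(b) Mass of CaCl₂·2H₂O: 106.9 × 147 = 15,710 g.

(a) 91.1 ppm; (b) 15.7 kg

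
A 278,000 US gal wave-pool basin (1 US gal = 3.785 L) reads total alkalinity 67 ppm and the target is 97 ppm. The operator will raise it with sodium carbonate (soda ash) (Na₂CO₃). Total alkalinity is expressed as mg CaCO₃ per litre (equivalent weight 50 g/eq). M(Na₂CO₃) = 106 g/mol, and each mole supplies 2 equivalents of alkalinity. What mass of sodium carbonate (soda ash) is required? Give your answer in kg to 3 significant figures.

Volume: 278,000 US gal × 3.785 L/gal = 1,052,230 L.
Alkalinity to add: (97 − 67) = 30 mg/L as CaCO₃ × 1,052,230 L = 31,570 g as CaCO₃.
Equivalents: 31,570 g ÷ 50 g/eq = 631.3 eq.
Each mole of Na₂CO₃ supplies 2 eq, so 631.3 / 2 = 315.7 mol.
Mass: 315.7 mol × 106 g/mol = 33,460 g.

33.5 kg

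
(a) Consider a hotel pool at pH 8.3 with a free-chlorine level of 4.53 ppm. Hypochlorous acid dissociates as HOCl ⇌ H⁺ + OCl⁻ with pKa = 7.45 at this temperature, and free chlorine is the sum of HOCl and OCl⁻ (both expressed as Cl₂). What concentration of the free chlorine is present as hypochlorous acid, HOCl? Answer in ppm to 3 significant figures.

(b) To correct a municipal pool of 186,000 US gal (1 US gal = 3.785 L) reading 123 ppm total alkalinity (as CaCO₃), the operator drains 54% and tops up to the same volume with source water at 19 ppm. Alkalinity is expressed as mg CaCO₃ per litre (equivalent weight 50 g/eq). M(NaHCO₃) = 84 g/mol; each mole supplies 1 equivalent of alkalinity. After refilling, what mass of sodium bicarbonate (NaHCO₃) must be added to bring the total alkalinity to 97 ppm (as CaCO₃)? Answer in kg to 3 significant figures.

(a) [OCl⁻]/[HOCl] = 10^(pH − pKa) = 10^(8.3 − 7.45) = 10^0.85 = 7.079.
(a) Fraction as HOCl = 1 / (1 + 7.079) = 0.1238.
(a) HOCl = 0.1238 × 4.53 ppm = 0.5607 ppm.

(b) Volume: 186,000 US gal × 3.785 L/gal = 704,010 L.
(b) After draining 54% and refilling: 123 × 0.46 + 19 × 0.54 = 66.84 ppm.
(b) Deficit to target: 97 − 66.84 = 30.16 mg/L.
(b) As CaCO₃: 30.16 mg/L × 704,010 L = 21,230 g; ÷ 50 g/eq ÷ 1 = 424.7 mol NaHCO₃.
(b) Mass: 424.7 × 84 = 35,670 g.

(a) 0.561 ppm; (b) 35.7 kg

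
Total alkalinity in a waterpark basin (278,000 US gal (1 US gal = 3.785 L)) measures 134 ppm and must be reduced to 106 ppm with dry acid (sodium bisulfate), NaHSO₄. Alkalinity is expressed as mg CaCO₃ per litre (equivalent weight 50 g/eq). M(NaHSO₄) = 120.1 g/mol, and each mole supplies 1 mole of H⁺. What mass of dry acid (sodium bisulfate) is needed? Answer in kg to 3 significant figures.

70.8 kg

Volume: 278,000 US gal × 3.785 L/gal = 1,052,230 L.
Alkalinity to neutralize: (134 − 106) = 28 mg/L as CaCO₃ × 1,052,230 L = 29,460 g as CaCO₃.
Equivalents of H⁺ required: 29,460 ÷ 50 g/eq = 589.2 eq = 589.2 mol NaHSO₄.
Mass of NaHSO₄: 589.2 × 120.1 = 70,770 g.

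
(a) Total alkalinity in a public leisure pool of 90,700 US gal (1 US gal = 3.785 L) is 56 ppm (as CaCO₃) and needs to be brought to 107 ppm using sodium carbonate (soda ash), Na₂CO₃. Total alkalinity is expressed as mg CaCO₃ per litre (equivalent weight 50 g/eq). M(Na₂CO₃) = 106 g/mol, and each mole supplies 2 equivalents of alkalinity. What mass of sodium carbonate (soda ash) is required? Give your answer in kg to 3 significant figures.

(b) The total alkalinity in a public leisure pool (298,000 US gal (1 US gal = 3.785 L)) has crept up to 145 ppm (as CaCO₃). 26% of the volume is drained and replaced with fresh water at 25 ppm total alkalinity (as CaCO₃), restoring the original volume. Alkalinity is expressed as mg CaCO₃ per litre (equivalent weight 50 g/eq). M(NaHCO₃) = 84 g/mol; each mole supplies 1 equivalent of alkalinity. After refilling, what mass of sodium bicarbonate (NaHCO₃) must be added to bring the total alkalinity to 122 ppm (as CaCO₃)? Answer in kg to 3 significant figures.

(a) Volume: 90,700 US gal × 3.785 L/gal = 343,300 L.
(a) Alkalinity to add: (107 − 56) = 51 mg/L as CaCO₃ × 343,300 L = 17,510 g as CaCO₃.
(a) Equivalents: 17,510 g ÷ 50 g/eq = 350.2 eq.
(a) Each mole of Na₂CO₃ supplies 2 eq, so 350.2 / 2 = 175.1 mol.
(a) Mass: 175.1 mol × 106 g/mol = 18,560 g.

(b) Volume: 298,000 US gal × 3.785 L/gal = 1,127,930 L.
(b) After draining 26% and refilling: 145 × 0.74 + 25 × 0.26 = 113.8 ppm.
(b) Deficit to target: 122 − 113.8 = 8.2 mg/L.
(b) As CaCO₃: 8.2 mg/L × 1,127,930 L = 9249 g; ÷ 50 g/eq ÷ 1 = 185 mol NaHCO₃.
(b) Mass: 185 × 84 = 15,540 g.

(a) 18.6 kg; (b) 15.5 kg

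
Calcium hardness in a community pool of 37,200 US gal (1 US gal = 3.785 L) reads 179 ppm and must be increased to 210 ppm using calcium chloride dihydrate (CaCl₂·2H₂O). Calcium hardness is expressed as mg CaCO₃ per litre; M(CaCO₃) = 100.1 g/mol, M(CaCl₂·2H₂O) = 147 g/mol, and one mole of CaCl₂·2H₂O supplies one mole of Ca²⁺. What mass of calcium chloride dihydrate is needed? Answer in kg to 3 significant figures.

6.41 kg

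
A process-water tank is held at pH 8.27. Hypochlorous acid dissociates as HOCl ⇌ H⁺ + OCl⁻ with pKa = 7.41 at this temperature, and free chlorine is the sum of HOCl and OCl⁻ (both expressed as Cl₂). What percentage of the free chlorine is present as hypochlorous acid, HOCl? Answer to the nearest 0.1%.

[OCl⁻]/[HOCl] = 10^(pH − pKa) = 10^(8.27 − 7.41) = 10^0.86 = 7.244.
Fraction as HOCl = 1 / (1 + 7.244) = 0.1213.

12.1%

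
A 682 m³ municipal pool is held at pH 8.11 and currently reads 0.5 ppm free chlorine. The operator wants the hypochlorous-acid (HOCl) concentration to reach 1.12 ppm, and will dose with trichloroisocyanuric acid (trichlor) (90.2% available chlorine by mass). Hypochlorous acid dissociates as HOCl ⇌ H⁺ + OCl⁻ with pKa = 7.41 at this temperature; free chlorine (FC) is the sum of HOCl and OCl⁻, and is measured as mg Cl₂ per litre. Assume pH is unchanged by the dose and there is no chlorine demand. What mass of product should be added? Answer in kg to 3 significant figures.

Volume: 682 m³ = 682,000 L.
[OCl⁻]/[HOCl] = 10^(pH − pKa) = 10^(8.11 − 7.41) = 5.012; fraction as HOCl = 1/(1 + 5.012) = 0.1663.
Free chlorine required for 1.12 ppm HOCl: 1.12 / 0.1663 = 6.733 ppm.
FC to add: 6.733 − 0.5 = 6.233 mg/L as Cl₂.
Cl₂ equivalent: 6.233 mg/L × 682,000 L = 4251 g.
Product at 90.2% available Cl: 4251 / 0.902 = 4713 g.

4.71 kg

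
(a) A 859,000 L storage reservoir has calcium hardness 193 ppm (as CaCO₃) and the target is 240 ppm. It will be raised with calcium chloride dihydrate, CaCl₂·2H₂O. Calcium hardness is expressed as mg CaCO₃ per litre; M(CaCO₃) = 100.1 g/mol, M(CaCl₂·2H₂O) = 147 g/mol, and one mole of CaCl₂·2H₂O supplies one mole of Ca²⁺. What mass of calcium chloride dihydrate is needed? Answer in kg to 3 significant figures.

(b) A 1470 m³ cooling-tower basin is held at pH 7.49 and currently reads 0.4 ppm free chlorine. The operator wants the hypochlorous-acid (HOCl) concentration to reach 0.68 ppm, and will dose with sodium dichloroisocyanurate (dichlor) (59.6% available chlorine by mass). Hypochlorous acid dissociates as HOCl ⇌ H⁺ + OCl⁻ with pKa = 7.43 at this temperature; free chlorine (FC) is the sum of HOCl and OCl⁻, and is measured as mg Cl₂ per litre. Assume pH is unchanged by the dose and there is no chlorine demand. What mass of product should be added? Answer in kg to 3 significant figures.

(a) 59.3 kg; (b) 2.62 kg

(a) Hardness to add: (240 − 193) = 47 mg/L as CaCO₃ × 859,000 L = 40,370 g as CaCO₃.
(a) Moles of Ca²⁺ (1 mol Ca²⁺ ≡ 1 mol CaCO₃): 40,370 / 100.1 g/mol = 403.3 mol.
(a) Mass of CaCl₂·2H₂O: 403.3 × 147 = 59,290 g.

(b) Volume: 1470 m³ = 1,470,000 L.
(b) [OCl⁻]/[HOCl] = 10^(pH − pKa) = 10^(7.49 − 7.43) = 1.148; fraction as HOCl = 1/(1 + 1.148) = 0.4655.
(b) Free chlorine required for 0.68 ppm HOCl: 0.68 / 0.4655 = 1.461 ppm.
(b) FC to add: 1.461 − 0.4 = 1.061 mg/L as Cl₂.
(b) Cl₂ equivalent: 1.061 mg/L × 1,470,000 L = 1559 g.
(b) Product at 59.6% available Cl: 1559 / 0.596 = 2616 g.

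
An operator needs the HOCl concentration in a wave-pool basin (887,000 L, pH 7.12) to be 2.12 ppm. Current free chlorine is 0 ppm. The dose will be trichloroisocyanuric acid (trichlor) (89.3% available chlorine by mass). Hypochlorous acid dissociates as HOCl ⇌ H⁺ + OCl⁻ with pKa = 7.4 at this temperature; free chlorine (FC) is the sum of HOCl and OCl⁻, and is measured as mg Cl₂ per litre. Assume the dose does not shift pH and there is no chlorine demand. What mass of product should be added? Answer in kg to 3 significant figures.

3.21 kg

[OCl⁻]/[HOCl] = 10^(pH − pKa) = 10^(7.12 − 7.4) = 0.5248; fraction as HOCl = 1/(1 + 0.5248) = 0.6558.
Free chlorine required for 2.12 ppm HOCl: 2.12 / 0.6558 = 3.233 ppm.
FC to add: 3.233 − 0 = 3.233 mg/L as Cl₂.
Cl₂ equivalent: 3.233 mg/L × 887,000 L = 2867 g.
Product at 89.3% available Cl: 2867 / 0.893 = 3211 g.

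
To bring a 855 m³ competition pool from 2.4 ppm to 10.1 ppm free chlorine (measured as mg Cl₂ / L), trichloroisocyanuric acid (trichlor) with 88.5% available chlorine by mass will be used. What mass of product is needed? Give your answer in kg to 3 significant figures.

7.44 kg

Volume: 855 m³ = 855,000 L.
Chlorine deficit: 10.1 − 2.4 = 7.7 ppm = 7.7 mg/L as Cl₂.
Cl₂ equivalent needed: 7.7 mg/L × 855,000 L = 6,584,000 mg = 6584 g.
Product at 88.5% available chlorine: 6584 / 0.885 = 7439 g.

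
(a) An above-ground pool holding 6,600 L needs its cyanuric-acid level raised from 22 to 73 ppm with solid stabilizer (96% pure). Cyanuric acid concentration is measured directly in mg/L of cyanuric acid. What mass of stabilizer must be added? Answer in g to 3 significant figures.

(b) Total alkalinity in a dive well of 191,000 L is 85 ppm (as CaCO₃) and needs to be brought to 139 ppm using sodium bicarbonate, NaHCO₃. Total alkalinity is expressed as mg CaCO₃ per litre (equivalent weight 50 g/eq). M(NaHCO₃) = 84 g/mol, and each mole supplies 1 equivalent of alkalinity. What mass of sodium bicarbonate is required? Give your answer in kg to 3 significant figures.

(a) 351 g; (b) 17.3 kg

(a) CYA to add: (73 − 22) = 51 mg/L × 6,600 L = 336.6 g cyanuric acid.
(a) At 96% purity: 336.6 / 0.96 = 350.6 g product.

(b) Alkalinity to add: (139 − 85) = 54 mg/L as CaCO₃ × 191,000 L = 10,310 g as CaCO₃.
(b) Equivalents: 10,310 g ÷ 50 g/eq = 206.3 eq.
(b) NaHCO₃ supplies 1 eq per mole → 206.3 mol.
(b) Mass: 206.3 mol × 84 g/mol = 17,330 g.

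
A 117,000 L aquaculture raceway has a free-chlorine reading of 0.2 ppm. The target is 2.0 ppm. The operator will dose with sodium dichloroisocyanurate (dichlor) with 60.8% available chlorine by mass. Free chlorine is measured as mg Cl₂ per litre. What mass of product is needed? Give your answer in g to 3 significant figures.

346 g

Chlorine deficit: 2.0 − 0.2 = 1.8 ppm = 1.8 mg/L as Cl₂.
Cl₂ equivalent needed: 1.8 mg/L × 117,000 L = 210,600 mg = 210.6 g.
Product at 60.8% available chlorine: 210.6 / 0.608 = 346.4 g.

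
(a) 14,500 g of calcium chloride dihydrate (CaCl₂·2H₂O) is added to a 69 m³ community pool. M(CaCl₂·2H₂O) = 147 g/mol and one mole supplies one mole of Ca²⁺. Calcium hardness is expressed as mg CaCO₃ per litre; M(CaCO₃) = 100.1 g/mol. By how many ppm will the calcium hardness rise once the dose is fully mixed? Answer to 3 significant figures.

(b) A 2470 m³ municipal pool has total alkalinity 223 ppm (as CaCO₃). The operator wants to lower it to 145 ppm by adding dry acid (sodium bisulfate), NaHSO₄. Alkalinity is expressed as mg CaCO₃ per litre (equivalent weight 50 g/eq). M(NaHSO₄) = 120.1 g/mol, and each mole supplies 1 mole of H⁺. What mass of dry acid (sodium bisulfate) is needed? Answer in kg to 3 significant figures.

(a) Volume: 69 m³ = 69,000 L.
(a) Moles of Ca²⁺: 14,500 g ÷ 147 g/mol = 98.64 mol.
(a) As CaCO₃: 98.64 mol × 100.1 g/mol = 9874 g.
(a) Rise: 9874 g / 69,000 L × 1000 = 143.1 mg/L.

(b) Volume: 2470 m³ = 2,470,000 L.
(b) Alkalinity to neutralize: (223 − 145) = 78 mg/L as CaCO₃ × 2,470,000 L = 192,700 g as CaCO₃.
(b) Equivalents of H⁺ required: 192,700 ÷ 50 g/eq = 3853 eq = 3853 mol NaHSO₄.
(b) Mass of NaHSO₄: 3853 × 120.1 = 462,800 g.

(a) 143 ppm; (b) 463 kg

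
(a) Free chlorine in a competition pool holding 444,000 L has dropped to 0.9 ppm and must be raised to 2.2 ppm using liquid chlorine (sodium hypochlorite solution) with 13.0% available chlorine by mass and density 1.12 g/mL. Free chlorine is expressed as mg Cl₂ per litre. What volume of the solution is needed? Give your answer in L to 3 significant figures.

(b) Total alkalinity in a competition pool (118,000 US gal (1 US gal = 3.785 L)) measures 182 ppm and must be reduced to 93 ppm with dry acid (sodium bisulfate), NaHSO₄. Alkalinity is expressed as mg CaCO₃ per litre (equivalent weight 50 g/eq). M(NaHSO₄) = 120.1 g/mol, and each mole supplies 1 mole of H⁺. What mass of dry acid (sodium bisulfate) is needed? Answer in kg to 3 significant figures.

(a) 3.96 L; (b) 95.5 kg

(a) Chlorine deficit: 2.2 − 0.9 = 1.3 ppm = 1.3 mg/L as Cl₂.
(a) Cl₂ equivalent needed: 1.3 mg/L × 444,000 L = 577,200 mg = 577.2 g.
(a) Product at 13.0% available chlorine: 577.2 / 0.13 = 4440 g.
(a) Volume at density 1.12 g/mL: 4440 g ÷ 1.12 g/mL = 3964 mL.

(b) Volume: 118,000 US gal × 3.785 L/gal = 446,630 L.
(b) Alkalinity to neutralize: (182 − 93) = 89 mg/L as CaCO₃ × 446,630 L = 39,750 g as CaCO₃.
(b) Equivalents of H⁺ required: 39,750 ÷ 50 g/eq = 795 eq = 795 mol NaHSO₄.
(b) Mass of NaHSO₄: 795 × 120.1 = 95,480 g.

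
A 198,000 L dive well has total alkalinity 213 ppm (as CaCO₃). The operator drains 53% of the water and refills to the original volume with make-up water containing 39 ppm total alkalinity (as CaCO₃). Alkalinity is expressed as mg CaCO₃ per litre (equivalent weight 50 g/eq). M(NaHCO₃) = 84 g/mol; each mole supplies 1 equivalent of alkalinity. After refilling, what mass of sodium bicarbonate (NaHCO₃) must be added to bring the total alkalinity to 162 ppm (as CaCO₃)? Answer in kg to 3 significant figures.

After draining 53% and refilling: 213 × 0.47 + 39 × 0.53 = 120.78 ppm.
Deficit to target: 162 − 120.78 = 41.22 mg/L.
As CaCO₃: 41.22 mg/L × 198,000 L = 8162 g; ÷ 50 g/eq ÷ 1 = 163.2 mol NaHCO₃.
Mass: 163.2 × 84 = 13,710 g.

13.7 kg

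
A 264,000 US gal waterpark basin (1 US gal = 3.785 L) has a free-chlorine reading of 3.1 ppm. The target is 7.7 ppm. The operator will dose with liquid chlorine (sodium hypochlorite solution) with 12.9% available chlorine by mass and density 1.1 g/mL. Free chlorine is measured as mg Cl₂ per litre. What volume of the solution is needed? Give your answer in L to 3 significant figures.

32.4 L

Volume: 264,000 US gal × 3.785 L/gal = 999,240 L.
Chlorine deficit: 7.7 − 3.1 = 4.6 ppm = 4.6 mg/L as Cl₂.
Cl₂ equivalent needed: 4.6 mg/L × 999,240 L = 4,597,000 mg = 4597 g.
Product at 12.9% available chlorine: 4597 / 0.129 = 35,630 g.
Volume at density 1.1 g/mL: 35,630 g ÷ 1.1 g/mL = 32,390 mL.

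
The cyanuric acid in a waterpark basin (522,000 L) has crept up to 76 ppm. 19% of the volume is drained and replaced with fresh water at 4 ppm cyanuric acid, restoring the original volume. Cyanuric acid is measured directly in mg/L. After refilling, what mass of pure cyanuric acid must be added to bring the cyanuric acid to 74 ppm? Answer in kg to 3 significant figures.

6.10 kg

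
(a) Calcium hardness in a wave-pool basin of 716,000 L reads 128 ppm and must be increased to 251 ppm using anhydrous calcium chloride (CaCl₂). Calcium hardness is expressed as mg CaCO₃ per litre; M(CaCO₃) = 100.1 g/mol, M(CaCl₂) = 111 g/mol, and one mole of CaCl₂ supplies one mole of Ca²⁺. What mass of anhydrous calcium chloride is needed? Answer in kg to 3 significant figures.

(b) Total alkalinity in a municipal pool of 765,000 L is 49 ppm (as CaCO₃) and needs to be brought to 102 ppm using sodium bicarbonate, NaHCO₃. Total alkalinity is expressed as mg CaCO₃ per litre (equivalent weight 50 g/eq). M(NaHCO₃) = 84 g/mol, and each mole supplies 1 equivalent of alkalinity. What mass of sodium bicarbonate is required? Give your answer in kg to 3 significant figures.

(a) Hardness to add: (251 − 128) = 123 mg/L as CaCO₃ × 716,000 L = 88,070 g as CaCO₃.
(a) Moles of Ca²⁺ (1 mol Ca²⁺ ≡ 1 mol CaCO₃): 88,070 / 100.1 g/mol = 879.8 mol.
(a) Mass of CaCl₂: 879.8 × 111 = 97,660 g.

(b) Alkalinity to add: (102 − 49) = 53 mg/L as CaCO₃ × 765,000 L = 40,540 g as CaCO₃.
(b) Equivalents: 40,540 g ÷ 50 g/eq = 810.9 eq.
(b) NaHCO₃ supplies 1 eq per mole → 810.9 mol.
(b) Mass: 810.9 mol × 84 g/mol = 68,120 g.

(a) 97.7 kg; (b) 68.1 kg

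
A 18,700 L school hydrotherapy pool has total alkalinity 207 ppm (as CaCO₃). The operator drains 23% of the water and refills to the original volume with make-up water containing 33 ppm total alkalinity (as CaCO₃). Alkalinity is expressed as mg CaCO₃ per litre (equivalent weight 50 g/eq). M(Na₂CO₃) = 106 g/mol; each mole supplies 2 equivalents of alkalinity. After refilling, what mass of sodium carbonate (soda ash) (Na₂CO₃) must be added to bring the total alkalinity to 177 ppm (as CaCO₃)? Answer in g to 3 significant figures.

After draining 23% and refilling: 207 × 0.77 + 33 × 0.23 = 166.98 ppm.
Deficit to target: 177 − 166.98 = 10.02 mg/L.
As CaCO₃: 10.02 mg/L × 18,700 L = 187.4 g; ÷ 50 g/eq ÷ 2 = 1.874 mol Na₂CO₃.
Mass: 1.874 × 106 = 198.6 g.

199 g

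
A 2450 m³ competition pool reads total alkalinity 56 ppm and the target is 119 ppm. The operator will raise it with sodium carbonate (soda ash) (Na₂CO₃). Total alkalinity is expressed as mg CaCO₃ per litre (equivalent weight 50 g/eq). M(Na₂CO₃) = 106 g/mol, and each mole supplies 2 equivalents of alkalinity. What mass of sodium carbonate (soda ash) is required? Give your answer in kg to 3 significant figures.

164 kg

Volume: 2450 m³ = 2,450,000 L.
Alkalinity to add: (119 − 56) = 63 mg/L as CaCO₃ × 2,450,000 L = 154,400 g as CaCO₃.
Equivalents: 154,400 g ÷ 50 g/eq = 3087 eq.
Each mole of Na₂CO₃ supplies 2 eq, so 3087 / 2 = 1544 mol.
Mass: 1544 mol × 106 g/mol = 163,600 g.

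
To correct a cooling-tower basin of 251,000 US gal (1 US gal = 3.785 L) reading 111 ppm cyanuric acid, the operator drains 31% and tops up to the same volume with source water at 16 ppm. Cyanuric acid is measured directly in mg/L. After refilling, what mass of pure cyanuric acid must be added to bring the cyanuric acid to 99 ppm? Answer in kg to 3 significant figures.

Volume: 251,000 US gal × 3.785 L/gal = 950,035 L.
After draining 31% and refilling: 111 × 0.69 + 16 × 0.31 = 81.55 ppm.
Deficit to target: 99 − 81.55 = 17.45 mg/L.
Mass: 17.45 mg/L × 950,035 L = 16,580 g cyanuric acid.

16.6 kg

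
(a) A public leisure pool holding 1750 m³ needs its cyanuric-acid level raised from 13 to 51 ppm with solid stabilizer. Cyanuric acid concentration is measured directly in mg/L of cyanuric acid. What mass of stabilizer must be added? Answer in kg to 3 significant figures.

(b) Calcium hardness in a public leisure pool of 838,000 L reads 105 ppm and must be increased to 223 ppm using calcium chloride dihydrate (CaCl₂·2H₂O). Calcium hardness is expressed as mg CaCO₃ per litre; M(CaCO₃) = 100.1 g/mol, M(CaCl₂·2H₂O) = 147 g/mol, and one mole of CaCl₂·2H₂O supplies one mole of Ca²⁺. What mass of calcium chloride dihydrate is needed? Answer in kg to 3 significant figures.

(a) 66.5 kg; (b) 145 kg

(a) Volume: 1750 m³ = 1,750,000 L.
(a) CYA to add: (51 − 13) = 38 mg/L × 1,750,000 L = 66,500 g cyanuric acid.

(b) Hardness to add: (223 − 105) = 118 mg/L as CaCO₃ × 838,000 L = 98,880 g as CaCO₃.
(b) Moles of Ca²⁺ (1 mol Ca²⁺ ≡ 1 mol CaCO₃): 98,880 / 100.1 g/mol = 987.9 mol.
(b) Mass of CaCl₂·2H₂O: 987.9 × 147 = 145,200 g.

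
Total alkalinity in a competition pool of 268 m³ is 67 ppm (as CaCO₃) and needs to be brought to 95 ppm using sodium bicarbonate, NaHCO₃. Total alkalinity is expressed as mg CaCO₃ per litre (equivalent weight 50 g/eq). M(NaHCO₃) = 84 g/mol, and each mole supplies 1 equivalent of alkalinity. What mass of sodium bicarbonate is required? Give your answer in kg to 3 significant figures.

Volume: 268 m³ = 268,000 L.
Alkalinity to add: (95 − 67) = 28 mg/L as CaCO₃ × 268,000 L = 7504 g as CaCO₃.
Equivalents: 7504 g ÷ 50 g/eq = 150.1 eq.
NaHCO₃ supplies 1 eq per mole → 150.1 mol.
Mass: 150.1 mol × 84 g/mol = 12,610 g.

12.6 kg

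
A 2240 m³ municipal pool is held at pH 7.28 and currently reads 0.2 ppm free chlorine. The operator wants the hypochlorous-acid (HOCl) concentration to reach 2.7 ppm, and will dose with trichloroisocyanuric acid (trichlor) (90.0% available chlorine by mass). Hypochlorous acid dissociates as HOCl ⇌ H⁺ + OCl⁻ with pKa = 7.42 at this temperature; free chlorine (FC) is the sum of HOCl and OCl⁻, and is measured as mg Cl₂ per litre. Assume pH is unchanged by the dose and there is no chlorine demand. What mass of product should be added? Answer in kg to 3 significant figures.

Volume: 2240 m³ = 2,240,000 L.
[OCl⁻]/[HOCl] = 10^(pH − pKa) = 10^(7.28 − 7.42) = 0.7244; fraction as HOCl = 1/(1 + 0.7244) = 0.5799.
Free chlorine required for 2.7 ppm HOCl: 2.7 / 0.5799 = 4.656 ppm.
FC to add: 4.656 − 0.2 = 4.456 mg/L as Cl₂.
Cl₂ equivalent: 4.456 mg/L × 2,240,000 L = 9981 g.
Product at 90.0% available Cl: 9981 / 0.9 = 11,090 g.

11.1 kg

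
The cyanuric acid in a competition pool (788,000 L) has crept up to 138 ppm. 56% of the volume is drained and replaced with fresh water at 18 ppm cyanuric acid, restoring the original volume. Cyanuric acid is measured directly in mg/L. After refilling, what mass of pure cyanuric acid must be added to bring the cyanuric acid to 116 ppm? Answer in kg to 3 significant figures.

35.6 kg

After draining 56% and refilling: 138 × 0.44 + 18 × 0.56 = 70.8 ppm.
Deficit to target: 116 − 70.8 = 45.2 mg/L.
Mass: 45.2 mg/L × 788,000 L = 35,620 g cyanuric acid.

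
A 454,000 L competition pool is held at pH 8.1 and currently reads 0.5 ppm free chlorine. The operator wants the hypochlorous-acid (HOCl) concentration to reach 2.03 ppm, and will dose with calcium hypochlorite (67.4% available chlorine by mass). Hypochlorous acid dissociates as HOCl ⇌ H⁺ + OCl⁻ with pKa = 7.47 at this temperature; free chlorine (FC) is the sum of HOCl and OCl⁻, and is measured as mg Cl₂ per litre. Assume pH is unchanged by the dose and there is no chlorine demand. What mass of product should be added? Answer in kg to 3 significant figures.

6.86 kg

[OCl⁻]/[HOCl] = 10^(pH − pKa) = 10^(8.1 − 7.47) = 4.266; fraction as HOCl = 1/(1 + 4.266) = 0.1899.
Free chlorine required for 2.03 ppm HOCl: 2.03 / 0.1899 = 10.69 ppm.
FC to add: 10.69 − 0.5 = 10.19 mg/L as Cl₂.
Cl₂ equivalent: 10.19 mg/L × 454,000 L = 4626 g.
Product at 67.4% available Cl: 4626 / 0.674 = 6864 g.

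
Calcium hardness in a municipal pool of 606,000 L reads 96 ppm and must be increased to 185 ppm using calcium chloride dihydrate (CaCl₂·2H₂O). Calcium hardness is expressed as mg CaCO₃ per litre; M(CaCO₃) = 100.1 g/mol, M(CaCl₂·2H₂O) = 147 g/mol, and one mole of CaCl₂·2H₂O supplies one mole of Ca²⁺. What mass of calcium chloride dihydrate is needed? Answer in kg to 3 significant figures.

Hardness to add: (185 − 96) = 89 mg/L as CaCO₃ × 606,000 L = 53,930 g as CaCO₃.
Moles of Ca²⁺ (1 mol Ca²⁺ ≡ 1 mol CaCO₃): 53,930 / 100.1 g/mol = 538.8 mol.
Mass of CaCl₂·2H₂O: 538.8 × 147 = 79,200 g.

79.2 kg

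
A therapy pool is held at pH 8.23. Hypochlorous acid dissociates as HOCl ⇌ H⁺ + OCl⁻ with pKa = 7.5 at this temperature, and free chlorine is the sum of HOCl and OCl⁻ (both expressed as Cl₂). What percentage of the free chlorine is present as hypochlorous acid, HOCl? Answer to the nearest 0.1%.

[OCl⁻]/[HOCl] = 10^(pH − pKa) = 10^(8.23 − 7.5) = 10^0.73 = 5.37.
Fraction as HOCl = 1 / (1 + 5.37) = 0.157.

15.7%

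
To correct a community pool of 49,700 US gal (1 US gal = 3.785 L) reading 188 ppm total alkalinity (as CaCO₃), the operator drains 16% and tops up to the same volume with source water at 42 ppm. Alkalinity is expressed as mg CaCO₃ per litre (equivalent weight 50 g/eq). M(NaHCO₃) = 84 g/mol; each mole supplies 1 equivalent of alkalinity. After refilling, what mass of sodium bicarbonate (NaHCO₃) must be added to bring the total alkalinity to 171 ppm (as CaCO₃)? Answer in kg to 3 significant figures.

Volume: 49,700 US gal × 3.785 L/gal = 188,114 L.
After draining 16% and refilling: 188 × 0.84 + 42 × 0.16 = 164.64 ppm.
Deficit to target: 171 − 164.64 = 6.36 mg/L.
As CaCO₃: 6.36 mg/L × 188,114 L = 1196 g; ÷ 50 g/eq ÷ 1 = 23.93 mol NaHCO₃.
Mass: 23.93 × 84 = 2010 g.

2.01 kg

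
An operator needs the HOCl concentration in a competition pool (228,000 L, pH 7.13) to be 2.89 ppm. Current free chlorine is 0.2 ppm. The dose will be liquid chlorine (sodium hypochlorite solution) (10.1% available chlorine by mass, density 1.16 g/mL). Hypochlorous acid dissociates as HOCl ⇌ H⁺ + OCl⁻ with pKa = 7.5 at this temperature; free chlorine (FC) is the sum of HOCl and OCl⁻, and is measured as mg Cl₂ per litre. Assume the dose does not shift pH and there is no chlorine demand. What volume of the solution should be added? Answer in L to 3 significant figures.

7.63 L

[OCl⁻]/[HOCl] = 10^(pH − pKa) = 10^(7.13 − 7.5) = 0.4266; fraction as HOCl = 1/(1 + 0.4266) = 0.701.
Free chlorine required for 2.89 ppm HOCl: 2.89 / 0.701 = 4.123 ppm.
FC to add: 4.123 − 0.2 = 3.923 mg/L as Cl₂.
Cl₂ equivalent: 3.923 mg/L × 228,000 L = 894.4 g.
Product at 10.1% available Cl: 894.4 / 0.101 = 8855 g.
Volume: 8855 g ÷ 1.16 g/mL = 7634 mL.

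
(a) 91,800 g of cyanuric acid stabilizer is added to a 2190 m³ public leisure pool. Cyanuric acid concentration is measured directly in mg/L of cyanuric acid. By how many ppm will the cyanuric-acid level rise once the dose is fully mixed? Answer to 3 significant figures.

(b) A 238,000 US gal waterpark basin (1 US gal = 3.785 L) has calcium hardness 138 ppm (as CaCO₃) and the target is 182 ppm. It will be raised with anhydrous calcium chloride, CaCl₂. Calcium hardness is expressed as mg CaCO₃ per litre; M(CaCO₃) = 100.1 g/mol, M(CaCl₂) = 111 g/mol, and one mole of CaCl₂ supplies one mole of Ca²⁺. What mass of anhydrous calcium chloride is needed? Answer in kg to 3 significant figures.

(a) Volume: 2190 m³ = 2,190,000 L.
(a) Rise: 91,800 g / 2,190,000 L × 1000 = 41.92 mg/L.

(b) Volume: 238,000 US gal × 3.785 L/gal = 900,830 L.
(b) Hardness to add: (182 − 138) = 44 mg/L as CaCO₃ × 900,830 L = 39,640 g as CaCO₃.
(b) Moles of Ca²⁺ (1 mol Ca²⁺ ≡ 1 mol CaCO₃): 39,640 / 100.1 g/mol = 396 mol.
(b) Mass of CaCl₂: 396 × 111 = 43,950 g.

(a) 41.9 ppm; (b) 44.0 kg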